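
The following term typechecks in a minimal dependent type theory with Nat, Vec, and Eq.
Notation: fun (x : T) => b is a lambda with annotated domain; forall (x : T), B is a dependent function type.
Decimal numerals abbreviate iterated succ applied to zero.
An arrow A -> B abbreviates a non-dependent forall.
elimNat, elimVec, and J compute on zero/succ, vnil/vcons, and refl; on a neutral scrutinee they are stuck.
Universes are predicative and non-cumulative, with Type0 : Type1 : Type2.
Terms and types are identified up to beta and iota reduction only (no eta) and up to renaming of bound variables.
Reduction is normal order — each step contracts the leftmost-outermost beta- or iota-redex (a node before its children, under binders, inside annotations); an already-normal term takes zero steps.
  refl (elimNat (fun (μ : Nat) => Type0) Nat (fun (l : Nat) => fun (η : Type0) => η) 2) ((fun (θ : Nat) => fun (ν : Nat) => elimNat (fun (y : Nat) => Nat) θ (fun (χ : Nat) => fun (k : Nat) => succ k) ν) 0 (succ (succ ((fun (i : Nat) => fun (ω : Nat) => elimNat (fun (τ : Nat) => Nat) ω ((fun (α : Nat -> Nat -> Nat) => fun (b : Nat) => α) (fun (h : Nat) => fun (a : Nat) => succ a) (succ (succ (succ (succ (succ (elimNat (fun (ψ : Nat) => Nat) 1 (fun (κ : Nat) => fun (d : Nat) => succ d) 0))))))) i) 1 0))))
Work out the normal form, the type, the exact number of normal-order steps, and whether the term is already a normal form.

normal form:
  refl Nat 3
type:
  Eq Nat 3 3
normal-order step count: 27
started in normal form: no
first contracted redex: an elimNat iota-redex


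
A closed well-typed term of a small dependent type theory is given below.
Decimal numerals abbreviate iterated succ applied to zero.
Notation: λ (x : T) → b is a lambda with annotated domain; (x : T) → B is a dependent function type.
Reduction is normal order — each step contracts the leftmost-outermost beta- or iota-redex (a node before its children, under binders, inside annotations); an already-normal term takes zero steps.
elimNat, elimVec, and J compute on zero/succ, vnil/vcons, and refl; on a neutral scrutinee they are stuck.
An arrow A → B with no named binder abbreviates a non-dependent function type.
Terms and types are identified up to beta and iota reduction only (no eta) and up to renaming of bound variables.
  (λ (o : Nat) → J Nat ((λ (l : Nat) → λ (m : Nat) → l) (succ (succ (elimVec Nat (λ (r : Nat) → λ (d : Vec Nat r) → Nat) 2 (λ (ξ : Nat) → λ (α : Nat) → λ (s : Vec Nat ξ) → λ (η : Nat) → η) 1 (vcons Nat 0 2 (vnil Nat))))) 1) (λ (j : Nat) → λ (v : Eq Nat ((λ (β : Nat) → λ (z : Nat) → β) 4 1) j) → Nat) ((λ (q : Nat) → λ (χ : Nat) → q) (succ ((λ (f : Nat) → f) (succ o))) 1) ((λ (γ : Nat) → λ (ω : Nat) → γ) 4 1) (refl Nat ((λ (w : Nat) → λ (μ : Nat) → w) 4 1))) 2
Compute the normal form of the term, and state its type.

resulting normal form:
  4
inferred type:
  Nat
observation: reduction starts at a beta-redex, and 5 normal-order steps reach the normal form.


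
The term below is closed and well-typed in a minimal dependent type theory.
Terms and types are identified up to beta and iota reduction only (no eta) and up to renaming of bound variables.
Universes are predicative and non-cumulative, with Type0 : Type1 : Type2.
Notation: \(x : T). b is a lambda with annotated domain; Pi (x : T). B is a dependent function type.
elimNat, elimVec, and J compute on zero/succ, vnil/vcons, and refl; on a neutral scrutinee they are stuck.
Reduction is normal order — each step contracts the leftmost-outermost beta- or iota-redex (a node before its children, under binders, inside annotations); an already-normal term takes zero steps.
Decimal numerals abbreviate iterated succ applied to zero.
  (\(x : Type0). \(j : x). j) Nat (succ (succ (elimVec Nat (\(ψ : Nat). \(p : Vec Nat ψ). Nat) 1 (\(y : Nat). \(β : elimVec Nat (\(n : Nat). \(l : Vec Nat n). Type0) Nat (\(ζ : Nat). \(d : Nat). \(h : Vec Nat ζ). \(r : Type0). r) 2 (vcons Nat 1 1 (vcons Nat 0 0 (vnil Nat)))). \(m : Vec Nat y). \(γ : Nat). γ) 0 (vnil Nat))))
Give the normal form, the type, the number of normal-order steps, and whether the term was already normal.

resulting normal form:
  3
the term's type:
  Nat
reduction steps (normal order): 3
started in normal form: no
first redex: a beta-redex


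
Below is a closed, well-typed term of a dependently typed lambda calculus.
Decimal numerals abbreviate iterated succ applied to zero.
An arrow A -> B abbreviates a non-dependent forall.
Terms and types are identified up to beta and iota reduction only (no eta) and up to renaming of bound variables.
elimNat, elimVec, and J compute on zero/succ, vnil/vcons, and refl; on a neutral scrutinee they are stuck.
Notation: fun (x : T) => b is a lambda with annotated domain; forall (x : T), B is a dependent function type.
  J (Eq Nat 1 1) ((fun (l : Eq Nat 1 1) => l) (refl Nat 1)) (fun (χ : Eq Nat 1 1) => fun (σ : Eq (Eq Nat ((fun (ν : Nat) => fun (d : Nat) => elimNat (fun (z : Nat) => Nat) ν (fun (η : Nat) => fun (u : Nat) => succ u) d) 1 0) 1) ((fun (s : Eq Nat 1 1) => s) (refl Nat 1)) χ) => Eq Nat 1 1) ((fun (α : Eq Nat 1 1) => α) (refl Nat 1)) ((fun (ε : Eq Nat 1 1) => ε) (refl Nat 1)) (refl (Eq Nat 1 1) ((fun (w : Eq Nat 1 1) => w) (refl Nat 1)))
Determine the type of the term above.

inferred type:
  Eq Nat 1 1


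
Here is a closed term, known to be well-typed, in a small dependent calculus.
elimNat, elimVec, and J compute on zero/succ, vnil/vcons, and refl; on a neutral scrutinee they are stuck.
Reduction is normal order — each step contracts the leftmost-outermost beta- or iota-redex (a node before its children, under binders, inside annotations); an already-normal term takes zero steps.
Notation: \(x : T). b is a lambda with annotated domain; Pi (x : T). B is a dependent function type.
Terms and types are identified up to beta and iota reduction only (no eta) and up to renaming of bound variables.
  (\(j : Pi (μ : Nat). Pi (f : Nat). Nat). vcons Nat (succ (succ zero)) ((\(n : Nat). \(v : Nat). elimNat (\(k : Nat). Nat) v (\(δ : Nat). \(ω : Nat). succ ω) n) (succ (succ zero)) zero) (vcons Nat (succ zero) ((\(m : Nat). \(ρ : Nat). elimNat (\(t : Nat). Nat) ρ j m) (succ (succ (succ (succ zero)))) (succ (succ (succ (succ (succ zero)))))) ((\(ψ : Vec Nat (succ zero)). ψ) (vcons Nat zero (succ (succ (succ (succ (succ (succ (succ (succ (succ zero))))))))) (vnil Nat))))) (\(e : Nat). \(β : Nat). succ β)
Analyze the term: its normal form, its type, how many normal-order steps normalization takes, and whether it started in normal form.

reduced normal form:
  vcons Nat (succ (succ zero)) (succ (succ zero)) (vcons Nat (succ zero) (succ (succ (succ (succ (succ (succ (succ (succ (succ zero))))))))) (vcons Nat zero (succ (succ (succ (succ (succ (succ (succ (succ (succ zero))))))))) (vnil Nat)))
the term's type:
  Vec Nat (succ (succ (succ zero)))
steps to reach normal form (normal order): 26
term was already normal: no
first redex: a beta-redex


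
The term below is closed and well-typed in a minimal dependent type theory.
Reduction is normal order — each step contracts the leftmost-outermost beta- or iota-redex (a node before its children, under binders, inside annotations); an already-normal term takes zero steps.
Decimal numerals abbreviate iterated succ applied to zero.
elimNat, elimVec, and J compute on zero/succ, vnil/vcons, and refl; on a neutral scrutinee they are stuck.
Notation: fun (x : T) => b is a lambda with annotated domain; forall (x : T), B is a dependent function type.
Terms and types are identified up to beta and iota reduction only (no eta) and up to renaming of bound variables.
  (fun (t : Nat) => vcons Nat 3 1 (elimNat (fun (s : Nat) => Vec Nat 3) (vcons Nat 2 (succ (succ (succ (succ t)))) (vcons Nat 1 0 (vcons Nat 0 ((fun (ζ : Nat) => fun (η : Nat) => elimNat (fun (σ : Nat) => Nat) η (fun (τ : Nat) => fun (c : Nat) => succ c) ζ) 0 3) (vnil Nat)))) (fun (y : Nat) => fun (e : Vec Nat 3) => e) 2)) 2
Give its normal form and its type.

reduced normal form:
  vcons Nat 3 1 (vcons Nat 2 6 (vcons Nat 1 0 (vcons Nat 0 3 (vnil Nat))))
inferred type:
  Vec Nat 4
observation: 11 normal-order steps separate the term from its normal form.


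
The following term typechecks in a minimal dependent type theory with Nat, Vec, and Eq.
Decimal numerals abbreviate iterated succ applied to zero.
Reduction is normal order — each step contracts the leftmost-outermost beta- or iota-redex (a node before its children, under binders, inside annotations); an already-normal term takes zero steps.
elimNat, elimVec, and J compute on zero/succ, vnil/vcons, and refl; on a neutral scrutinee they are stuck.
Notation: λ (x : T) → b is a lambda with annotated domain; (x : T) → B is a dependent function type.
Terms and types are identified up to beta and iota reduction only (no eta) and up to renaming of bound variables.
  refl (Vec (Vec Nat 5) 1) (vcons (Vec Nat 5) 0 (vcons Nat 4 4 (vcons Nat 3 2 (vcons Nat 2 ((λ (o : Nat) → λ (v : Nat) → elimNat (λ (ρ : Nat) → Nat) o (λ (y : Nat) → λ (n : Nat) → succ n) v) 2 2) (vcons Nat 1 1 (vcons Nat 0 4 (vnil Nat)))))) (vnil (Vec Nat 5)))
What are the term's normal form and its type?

normal form:
  refl (Vec (Vec Nat 5) 1) (vcons (Vec Nat 5) 0 (vcons Nat 4 4 (vcons Nat 3 2 (vcons Nat 2 4 (vcons Nat 1 1 (vcons Nat 0 4 (vnil Nat)))))) (vnil (Vec Nat 5)))
inferred type:
  Eq (Vec (Vec Nat 5) 1) (vcons (Vec Nat 5) 0 (vcons Nat 4 4 (vcons Nat 3 2 (vcons Nat 2 4 (vcons Nat 1 1 (vcons Nat 0 4 (vnil Nat)))))) (vnil (Vec Nat 5))) (vcons (Vec Nat 5) 0 (vcons Nat 4 4 (vcons Nat 3 2 (vcons Nat 2 4 (vcons Nat 1 1 (vcons Nat 0 4 (vnil Nat)))))) (vnil (Vec Nat 5)))
observation: the leftmost-outermost redex is a beta-redex, and normalization takes 9 steps.


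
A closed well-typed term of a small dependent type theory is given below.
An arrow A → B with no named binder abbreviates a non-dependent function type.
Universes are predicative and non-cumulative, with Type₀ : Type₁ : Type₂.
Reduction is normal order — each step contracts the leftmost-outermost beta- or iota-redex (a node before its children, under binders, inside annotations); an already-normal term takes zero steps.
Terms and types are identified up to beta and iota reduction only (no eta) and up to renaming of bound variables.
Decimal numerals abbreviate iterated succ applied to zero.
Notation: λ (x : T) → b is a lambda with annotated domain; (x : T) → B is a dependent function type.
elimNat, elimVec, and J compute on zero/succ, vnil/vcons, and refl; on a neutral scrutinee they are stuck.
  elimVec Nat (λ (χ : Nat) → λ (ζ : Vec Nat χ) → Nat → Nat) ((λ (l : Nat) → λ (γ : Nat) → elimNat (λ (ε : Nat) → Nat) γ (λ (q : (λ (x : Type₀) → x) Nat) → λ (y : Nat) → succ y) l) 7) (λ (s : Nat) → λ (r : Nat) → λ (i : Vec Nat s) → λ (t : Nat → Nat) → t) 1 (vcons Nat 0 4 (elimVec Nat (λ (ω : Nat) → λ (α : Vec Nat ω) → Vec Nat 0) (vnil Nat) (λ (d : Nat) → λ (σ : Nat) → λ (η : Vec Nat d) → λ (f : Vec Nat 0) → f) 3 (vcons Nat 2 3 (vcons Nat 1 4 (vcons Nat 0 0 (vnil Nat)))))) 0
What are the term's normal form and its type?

normal form:
  7
type:
  Nat
observation: 46 normal-order steps separate the term from its normal form.


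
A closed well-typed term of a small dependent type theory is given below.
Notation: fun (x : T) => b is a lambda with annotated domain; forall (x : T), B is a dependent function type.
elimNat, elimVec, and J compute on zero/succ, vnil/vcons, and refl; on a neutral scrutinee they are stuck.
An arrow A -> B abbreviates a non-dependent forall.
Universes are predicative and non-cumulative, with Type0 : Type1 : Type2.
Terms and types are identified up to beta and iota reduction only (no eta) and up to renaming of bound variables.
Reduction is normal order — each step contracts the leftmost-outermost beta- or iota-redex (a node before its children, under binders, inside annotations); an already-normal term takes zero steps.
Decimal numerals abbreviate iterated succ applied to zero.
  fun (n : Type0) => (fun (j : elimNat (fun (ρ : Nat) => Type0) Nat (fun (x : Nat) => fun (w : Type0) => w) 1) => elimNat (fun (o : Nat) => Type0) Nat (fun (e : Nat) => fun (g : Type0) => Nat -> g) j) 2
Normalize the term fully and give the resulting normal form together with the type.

resulting normal form:
  fun (n : Type0) => Nat -> Nat -> Nat
the term's type:
  Type0 -> Type0


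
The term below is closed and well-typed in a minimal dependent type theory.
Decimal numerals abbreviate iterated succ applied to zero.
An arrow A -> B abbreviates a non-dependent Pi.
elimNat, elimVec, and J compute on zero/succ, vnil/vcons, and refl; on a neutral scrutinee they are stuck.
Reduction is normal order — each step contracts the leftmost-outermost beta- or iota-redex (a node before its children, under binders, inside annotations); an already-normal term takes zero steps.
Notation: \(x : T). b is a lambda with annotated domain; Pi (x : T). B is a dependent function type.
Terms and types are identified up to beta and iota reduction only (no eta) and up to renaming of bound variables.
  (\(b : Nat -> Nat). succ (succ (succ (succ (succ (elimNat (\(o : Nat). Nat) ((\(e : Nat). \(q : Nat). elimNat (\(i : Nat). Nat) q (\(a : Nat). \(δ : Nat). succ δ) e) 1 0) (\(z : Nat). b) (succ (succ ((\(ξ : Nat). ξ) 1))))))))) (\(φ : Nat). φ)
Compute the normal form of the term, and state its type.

resulting normal form:
  6
inferred type:
  Nat


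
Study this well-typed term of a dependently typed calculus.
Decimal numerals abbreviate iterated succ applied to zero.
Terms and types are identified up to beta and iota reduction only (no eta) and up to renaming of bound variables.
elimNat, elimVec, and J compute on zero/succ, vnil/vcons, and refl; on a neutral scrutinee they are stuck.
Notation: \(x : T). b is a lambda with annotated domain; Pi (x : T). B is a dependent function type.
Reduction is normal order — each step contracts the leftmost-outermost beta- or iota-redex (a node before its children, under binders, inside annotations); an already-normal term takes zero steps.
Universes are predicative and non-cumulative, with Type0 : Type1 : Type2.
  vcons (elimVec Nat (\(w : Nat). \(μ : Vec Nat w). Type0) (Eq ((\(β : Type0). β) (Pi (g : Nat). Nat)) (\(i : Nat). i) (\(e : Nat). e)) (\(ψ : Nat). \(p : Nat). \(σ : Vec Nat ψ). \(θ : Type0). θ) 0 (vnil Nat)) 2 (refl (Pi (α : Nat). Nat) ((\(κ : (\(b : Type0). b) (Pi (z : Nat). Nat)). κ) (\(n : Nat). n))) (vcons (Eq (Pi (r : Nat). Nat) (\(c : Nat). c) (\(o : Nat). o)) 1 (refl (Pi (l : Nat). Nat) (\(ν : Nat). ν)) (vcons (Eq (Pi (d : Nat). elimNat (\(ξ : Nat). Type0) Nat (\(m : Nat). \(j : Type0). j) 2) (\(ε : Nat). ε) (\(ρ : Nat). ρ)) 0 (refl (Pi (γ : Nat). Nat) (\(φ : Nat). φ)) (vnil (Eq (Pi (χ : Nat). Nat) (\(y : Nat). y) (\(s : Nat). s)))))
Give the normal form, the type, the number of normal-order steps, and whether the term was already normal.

resulting normal form:
  vcons (Eq (Pi (w : Nat). Nat) (\(μ : Nat). μ) (\(β : Nat). β)) 2 (refl (Pi (g : Nat). Nat) (\(i : Nat). i)) (vcons (Eq (Pi (e : Nat). Nat) (\(ψ : Nat). ψ) (\(p : Nat). p)) 1 (refl (Pi (σ : Nat). Nat) (\(θ : Nat). θ)) (vcons (Eq (Pi (α : Nat). Nat) (\(κ : Nat). κ) (\(b : Nat). b)) 0 (refl (Pi (z : Nat). Nat) (\(n : Nat). n)) (vnil (Eq (Pi (r : Nat). Nat) (\(c : Nat). c) (\(o : Nat). o)))))
the term's type:
  Vec (Eq (Pi (w : Nat). Nat) (\(μ : Nat). μ) (\(β : Nat). β)) 3
steps to reach normal form (normal order): 10
term was already normal: no
first redex: an elimVec iota-redex


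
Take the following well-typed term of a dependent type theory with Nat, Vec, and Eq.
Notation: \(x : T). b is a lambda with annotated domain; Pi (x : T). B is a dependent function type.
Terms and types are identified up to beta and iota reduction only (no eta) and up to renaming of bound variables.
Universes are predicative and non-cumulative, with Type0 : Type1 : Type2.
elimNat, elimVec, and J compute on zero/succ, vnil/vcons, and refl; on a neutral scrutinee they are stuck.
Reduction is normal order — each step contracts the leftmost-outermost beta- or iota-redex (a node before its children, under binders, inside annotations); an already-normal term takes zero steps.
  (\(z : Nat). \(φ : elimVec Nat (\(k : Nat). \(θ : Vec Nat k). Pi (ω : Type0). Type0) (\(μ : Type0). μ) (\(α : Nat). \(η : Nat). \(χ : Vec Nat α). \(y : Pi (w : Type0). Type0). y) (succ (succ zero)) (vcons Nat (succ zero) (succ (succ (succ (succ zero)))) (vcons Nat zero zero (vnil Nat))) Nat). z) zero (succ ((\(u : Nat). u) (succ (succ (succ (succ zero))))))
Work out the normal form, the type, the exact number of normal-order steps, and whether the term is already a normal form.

normal form:
  zero
inferred type:
  Nat
normal-order step count: 2
term was already normal: no
first redex: a beta-redex


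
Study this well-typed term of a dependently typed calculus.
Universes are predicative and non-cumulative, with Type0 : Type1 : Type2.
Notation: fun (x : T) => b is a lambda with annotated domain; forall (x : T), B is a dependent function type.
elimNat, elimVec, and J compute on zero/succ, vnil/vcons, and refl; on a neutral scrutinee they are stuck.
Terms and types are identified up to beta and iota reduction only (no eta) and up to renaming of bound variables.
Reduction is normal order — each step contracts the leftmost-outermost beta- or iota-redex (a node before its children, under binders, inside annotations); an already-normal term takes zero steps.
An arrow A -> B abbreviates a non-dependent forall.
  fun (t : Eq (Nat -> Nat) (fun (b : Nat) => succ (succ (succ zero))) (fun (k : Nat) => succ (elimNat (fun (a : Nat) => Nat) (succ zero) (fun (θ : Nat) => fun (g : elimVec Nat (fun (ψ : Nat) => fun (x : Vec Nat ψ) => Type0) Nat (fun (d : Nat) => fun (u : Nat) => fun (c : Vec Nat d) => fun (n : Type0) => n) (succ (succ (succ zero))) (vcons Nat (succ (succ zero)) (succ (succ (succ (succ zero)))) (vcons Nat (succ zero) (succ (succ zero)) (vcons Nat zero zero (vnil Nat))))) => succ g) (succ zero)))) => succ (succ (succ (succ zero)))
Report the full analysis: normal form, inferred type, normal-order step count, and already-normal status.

resulting normal form:
  fun (t : Eq (Nat -> Nat) (fun (b : Nat) => succ (succ (succ zero))) (fun (k : Nat) => succ (succ (succ zero)))) => succ (succ (succ (succ zero)))
type:
  Eq (Nat -> Nat) (fun (t : Nat) => succ (succ (succ zero))) (fun (b : Nat) => succ (succ (succ zero))) -> Nat
steps to reach normal form (normal order): 4
already normal: no
first redex: an elimNat iota-redex


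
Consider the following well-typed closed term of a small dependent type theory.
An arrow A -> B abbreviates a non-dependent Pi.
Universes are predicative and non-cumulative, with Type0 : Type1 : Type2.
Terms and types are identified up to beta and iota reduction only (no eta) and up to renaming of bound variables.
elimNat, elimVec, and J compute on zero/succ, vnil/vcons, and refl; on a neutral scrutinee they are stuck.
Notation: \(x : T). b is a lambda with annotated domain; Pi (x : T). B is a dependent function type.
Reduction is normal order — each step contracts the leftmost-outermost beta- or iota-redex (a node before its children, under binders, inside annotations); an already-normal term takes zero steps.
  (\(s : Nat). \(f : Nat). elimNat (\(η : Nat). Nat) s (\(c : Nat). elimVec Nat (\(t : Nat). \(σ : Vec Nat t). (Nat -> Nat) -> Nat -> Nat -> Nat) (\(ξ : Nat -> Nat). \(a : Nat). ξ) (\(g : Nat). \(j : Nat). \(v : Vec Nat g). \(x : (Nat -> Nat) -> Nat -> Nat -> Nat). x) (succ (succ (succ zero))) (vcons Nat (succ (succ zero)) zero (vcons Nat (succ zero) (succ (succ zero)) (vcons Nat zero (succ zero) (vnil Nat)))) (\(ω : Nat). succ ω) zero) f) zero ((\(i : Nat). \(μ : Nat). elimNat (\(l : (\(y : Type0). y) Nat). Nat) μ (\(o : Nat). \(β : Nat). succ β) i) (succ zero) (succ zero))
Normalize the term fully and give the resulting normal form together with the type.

reduced normal form:
  succ (succ zero)
the term's type:
  Nat


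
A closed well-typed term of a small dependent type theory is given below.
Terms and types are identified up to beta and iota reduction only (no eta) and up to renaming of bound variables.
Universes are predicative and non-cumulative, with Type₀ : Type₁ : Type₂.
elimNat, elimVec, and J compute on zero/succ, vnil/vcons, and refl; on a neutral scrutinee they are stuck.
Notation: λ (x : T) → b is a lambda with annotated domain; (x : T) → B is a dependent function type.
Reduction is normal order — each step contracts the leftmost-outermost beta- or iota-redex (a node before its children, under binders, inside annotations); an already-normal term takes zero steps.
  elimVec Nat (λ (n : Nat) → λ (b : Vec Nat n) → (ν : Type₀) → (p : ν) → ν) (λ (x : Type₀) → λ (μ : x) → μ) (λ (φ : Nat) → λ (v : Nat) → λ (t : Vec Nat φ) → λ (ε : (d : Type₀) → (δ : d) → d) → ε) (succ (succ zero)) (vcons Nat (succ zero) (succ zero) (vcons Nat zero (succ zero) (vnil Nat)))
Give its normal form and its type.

normal form:
  λ (n : Type₀) → λ (b : n) → b
inferred type:
  (n : Type₀) → (b : n) → n


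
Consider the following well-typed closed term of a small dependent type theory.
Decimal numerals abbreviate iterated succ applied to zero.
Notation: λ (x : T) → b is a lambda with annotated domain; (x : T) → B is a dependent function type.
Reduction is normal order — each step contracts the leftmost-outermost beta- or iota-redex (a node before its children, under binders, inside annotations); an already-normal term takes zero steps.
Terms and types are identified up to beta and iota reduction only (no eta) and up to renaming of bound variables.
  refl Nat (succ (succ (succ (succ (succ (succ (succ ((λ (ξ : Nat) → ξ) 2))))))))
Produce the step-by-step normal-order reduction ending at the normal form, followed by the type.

reduction (normal order):
  refl Nat (succ (succ (succ (succ (succ (succ (succ ((λ (ξ : Nat) → ξ) 2))))))))
  ~> refl Nat 9
type:
  Eq Nat 9 9


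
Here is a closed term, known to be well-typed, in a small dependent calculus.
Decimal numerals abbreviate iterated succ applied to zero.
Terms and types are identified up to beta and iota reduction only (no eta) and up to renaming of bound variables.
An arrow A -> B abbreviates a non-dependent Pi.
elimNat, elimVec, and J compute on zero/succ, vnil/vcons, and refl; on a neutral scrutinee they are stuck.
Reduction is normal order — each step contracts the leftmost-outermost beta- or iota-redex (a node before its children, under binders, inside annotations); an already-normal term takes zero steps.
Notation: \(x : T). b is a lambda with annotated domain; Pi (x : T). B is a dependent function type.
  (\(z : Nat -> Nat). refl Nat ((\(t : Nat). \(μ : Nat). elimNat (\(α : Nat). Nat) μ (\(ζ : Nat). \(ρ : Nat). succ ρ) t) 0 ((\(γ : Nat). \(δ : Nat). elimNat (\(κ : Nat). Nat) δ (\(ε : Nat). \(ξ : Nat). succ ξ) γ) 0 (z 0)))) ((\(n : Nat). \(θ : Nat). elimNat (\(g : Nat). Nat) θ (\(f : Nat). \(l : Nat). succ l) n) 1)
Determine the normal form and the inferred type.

resulting normal form:
  refl Nat 1
the term's type:
  Eq Nat 1 1
observation: the first redex contracted is a beta-redex; the normal form is reached in 13 normal-order steps.


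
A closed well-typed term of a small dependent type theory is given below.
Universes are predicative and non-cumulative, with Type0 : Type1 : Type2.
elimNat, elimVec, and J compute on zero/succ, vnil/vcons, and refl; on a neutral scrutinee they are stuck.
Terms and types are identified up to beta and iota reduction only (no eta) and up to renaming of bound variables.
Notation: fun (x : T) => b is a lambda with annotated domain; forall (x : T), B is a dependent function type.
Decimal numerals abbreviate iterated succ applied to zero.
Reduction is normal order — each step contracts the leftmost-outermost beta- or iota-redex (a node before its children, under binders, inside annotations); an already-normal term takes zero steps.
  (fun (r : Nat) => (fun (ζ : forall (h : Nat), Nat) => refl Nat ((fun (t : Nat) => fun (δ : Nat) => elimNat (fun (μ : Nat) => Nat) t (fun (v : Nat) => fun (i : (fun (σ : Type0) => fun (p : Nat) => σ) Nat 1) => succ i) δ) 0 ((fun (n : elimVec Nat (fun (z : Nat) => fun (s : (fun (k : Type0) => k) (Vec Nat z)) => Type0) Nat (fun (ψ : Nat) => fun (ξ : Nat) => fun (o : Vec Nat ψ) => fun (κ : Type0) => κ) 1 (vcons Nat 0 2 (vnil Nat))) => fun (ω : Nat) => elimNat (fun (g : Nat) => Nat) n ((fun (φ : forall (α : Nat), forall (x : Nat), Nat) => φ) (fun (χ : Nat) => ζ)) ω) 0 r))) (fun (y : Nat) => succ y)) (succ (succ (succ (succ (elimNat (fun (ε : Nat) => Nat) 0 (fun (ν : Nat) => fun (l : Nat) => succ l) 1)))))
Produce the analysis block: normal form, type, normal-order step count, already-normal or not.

reduced normal form:
  refl Nat 5
the term's type:
  Eq Nat 5 5
normal-order step count: 49
already normal: no
first contracted redex: a beta-redex


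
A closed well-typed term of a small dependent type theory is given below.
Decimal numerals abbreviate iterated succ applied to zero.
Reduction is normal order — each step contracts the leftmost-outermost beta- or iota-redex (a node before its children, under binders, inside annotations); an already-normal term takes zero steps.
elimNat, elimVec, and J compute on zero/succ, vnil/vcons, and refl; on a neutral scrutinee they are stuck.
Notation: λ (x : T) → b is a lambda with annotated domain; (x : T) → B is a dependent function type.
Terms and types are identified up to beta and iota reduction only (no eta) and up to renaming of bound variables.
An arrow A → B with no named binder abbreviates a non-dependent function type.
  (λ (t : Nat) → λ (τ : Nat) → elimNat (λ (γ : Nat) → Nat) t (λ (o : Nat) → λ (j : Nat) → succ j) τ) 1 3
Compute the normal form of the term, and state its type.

normal form:
  4
inferred type:
  Nat
observation: the term reaches its normal form after 12 normal-order steps.


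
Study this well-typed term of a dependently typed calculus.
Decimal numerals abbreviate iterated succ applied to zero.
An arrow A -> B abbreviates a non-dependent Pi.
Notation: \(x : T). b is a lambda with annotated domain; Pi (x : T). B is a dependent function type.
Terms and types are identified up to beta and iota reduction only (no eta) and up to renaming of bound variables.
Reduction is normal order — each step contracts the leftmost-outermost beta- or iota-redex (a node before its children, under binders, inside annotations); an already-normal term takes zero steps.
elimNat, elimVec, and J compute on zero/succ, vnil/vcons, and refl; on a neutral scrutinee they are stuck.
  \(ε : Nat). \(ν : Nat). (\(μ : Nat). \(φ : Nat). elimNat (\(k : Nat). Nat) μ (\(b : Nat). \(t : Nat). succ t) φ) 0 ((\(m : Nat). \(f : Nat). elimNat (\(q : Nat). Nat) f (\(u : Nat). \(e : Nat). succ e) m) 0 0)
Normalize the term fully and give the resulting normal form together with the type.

normal form:
  \(ε : Nat). \(ν : Nat). 0
inferred type:
  Nat -> Nat -> Nat


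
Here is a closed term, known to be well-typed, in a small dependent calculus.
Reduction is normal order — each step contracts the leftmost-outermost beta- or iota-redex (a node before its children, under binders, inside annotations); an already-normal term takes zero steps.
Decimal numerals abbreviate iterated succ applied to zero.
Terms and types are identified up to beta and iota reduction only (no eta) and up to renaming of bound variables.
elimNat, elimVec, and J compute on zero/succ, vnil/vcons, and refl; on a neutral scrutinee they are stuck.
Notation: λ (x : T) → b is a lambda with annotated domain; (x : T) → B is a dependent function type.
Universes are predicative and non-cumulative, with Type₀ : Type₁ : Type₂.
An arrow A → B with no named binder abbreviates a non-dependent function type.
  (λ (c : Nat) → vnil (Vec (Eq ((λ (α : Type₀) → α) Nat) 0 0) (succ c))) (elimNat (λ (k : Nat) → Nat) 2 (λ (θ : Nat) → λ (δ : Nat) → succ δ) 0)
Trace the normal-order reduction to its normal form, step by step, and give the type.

normal-order reduction sequence:
  (λ (c : Nat) → vnil (Vec (Eq ((λ (α : Type₀) → α) Nat) 0 0) (succ c))) (elimNat (λ (k : Nat) → Nat) 2 (λ (θ : Nat) → λ (δ : Nat) → succ δ) 0)
  ~> vnil (Vec (Eq ((λ (c : Type₀) → c) Nat) 0 0) (succ (elimNat (λ (α : Nat) → Nat) 2 (λ (k : Nat) → λ (θ : Nat) → succ θ) 0)))
  ~> vnil (Vec (Eq Nat 0 0) (succ (elimNat (λ (c : Nat) → Nat) 2 (λ (α : Nat) → λ (k : Nat) → succ k) 0)))
  ~> vnil (Vec (Eq Nat 0 0) 3)
type:
  Vec (Vec (Eq Nat 0 0) 3) 0


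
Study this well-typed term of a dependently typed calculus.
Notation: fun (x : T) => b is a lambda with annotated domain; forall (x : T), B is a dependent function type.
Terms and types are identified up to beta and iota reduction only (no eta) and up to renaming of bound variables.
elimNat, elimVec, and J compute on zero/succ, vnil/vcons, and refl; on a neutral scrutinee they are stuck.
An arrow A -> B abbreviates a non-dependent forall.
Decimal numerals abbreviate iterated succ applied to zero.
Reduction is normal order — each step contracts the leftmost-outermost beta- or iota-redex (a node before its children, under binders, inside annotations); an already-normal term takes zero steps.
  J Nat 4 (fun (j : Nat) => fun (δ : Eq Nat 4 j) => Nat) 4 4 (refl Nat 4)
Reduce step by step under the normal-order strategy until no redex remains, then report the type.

reduction (normal order):
  J Nat 4 (fun (j : Nat) => fun (δ : Eq Nat 4 j) => Nat) 4 4 (refl Nat 4)
  ~> 4
type:
  Nat


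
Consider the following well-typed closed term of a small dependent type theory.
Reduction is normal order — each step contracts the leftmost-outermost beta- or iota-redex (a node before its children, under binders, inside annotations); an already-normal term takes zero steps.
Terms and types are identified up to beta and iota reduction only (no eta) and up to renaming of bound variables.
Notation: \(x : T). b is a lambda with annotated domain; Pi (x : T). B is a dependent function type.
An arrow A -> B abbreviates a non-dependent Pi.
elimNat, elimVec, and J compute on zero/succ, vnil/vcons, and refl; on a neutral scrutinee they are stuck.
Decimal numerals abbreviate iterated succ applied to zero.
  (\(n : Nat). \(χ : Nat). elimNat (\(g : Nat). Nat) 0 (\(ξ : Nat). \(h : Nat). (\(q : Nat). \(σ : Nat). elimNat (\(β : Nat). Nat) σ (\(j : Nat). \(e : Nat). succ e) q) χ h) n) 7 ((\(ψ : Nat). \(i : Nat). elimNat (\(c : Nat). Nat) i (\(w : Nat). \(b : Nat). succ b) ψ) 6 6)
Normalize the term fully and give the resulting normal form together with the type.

resulting normal form:
  84
inferred type:
  Nat
observation: the leftmost-outermost redex is a beta-redex, and normalization takes 444 steps.


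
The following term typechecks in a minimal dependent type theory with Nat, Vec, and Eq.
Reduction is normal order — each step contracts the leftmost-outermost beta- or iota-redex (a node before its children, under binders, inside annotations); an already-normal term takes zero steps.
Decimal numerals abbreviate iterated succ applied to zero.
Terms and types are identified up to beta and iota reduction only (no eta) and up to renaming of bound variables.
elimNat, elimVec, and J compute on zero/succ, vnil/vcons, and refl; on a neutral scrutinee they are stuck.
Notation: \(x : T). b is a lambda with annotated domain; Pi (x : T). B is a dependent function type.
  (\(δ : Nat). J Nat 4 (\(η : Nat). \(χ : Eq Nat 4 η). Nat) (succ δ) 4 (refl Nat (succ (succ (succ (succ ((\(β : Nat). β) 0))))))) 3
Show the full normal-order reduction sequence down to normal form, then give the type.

normal-order reduction:
  (\(δ : Nat). J Nat 4 (\(η : Nat). \(χ : Eq Nat 4 η). Nat) (succ δ) 4 (refl Nat (succ (succ (succ (succ ((\(β : Nat). β) 0))))))) 3
  ~> J Nat 4 (\(δ : Nat). \(η : Eq Nat 4 δ). Nat) 4 4 (refl Nat (succ (succ (succ (succ ((\(χ : Nat). χ) 0))))))
  ~> 4
type:
  Nat


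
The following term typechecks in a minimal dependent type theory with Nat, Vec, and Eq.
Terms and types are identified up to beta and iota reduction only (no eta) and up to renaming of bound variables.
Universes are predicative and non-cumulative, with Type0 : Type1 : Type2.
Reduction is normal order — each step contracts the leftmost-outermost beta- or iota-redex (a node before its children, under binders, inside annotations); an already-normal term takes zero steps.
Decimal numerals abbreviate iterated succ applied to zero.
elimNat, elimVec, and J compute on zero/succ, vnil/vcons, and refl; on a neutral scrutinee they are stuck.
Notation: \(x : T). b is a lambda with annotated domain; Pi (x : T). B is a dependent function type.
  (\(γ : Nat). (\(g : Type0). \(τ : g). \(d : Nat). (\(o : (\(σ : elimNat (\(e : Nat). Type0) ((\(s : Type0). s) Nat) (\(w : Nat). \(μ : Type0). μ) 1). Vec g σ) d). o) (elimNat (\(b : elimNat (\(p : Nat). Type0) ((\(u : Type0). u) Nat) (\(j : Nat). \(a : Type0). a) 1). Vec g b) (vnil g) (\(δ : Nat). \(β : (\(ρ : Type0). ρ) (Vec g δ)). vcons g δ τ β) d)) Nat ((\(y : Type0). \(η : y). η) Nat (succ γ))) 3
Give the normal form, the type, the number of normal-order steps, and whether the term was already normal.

reduced normal form:
  \(γ : Nat). elimNat (\(g : Nat). Vec Nat g) (vnil Nat) (\(τ : Nat). \(d : Vec Nat τ). vcons Nat τ 4 d) γ
inferred type:
  Pi (γ : Nat). Vec Nat γ
steps to reach normal form (normal order): 12
started in normal form: no
first contracted redex: a beta-redex


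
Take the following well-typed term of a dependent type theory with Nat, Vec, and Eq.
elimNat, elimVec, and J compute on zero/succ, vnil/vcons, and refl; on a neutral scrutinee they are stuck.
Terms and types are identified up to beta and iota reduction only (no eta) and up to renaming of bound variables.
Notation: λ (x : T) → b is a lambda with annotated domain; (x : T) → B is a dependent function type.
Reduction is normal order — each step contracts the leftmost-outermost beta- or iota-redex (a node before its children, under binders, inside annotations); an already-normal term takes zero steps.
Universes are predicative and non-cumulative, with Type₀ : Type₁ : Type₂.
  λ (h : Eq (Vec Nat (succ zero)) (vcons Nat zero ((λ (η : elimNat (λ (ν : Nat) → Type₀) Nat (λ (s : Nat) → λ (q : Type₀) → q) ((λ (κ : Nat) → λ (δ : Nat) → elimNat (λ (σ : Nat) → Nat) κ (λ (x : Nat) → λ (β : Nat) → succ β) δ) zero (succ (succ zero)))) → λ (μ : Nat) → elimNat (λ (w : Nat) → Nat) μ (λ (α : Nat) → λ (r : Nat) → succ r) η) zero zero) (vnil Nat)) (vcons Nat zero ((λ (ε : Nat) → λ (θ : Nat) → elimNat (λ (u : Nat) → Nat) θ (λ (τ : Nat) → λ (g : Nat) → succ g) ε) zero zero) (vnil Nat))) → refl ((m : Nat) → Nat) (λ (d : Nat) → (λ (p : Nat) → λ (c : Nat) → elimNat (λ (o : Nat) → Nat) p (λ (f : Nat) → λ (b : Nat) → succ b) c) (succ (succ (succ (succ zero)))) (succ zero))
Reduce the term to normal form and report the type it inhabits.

resulting normal form:
  λ (h : Eq (Vec Nat (succ zero)) (vcons Nat zero zero (vnil Nat)) (vcons Nat zero zero (vnil Nat))) → refl ((η : Nat) → Nat) (λ (ν : Nat) → succ (succ (succ (succ (succ zero)))))
the term's type:
  (h : Eq (Vec Nat (succ zero)) (vcons Nat zero zero (vnil Nat)) (vcons Nat zero zero (vnil Nat))) → Eq ((η : Nat) → Nat) (λ (ν : Nat) → succ (succ (succ (succ (succ zero))))) (λ (s : Nat) → succ (succ (succ (succ (succ zero)))))


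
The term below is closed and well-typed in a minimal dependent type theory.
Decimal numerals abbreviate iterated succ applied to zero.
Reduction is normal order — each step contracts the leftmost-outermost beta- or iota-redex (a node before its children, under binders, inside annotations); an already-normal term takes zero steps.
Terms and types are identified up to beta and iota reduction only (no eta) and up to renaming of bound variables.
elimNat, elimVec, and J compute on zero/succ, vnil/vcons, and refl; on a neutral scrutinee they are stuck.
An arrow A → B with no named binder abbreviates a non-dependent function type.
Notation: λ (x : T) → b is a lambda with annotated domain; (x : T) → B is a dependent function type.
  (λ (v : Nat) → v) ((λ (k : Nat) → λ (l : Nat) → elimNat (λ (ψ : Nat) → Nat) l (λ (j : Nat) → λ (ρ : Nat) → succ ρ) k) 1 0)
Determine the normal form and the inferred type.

normal form:
  1
type:
  Nat


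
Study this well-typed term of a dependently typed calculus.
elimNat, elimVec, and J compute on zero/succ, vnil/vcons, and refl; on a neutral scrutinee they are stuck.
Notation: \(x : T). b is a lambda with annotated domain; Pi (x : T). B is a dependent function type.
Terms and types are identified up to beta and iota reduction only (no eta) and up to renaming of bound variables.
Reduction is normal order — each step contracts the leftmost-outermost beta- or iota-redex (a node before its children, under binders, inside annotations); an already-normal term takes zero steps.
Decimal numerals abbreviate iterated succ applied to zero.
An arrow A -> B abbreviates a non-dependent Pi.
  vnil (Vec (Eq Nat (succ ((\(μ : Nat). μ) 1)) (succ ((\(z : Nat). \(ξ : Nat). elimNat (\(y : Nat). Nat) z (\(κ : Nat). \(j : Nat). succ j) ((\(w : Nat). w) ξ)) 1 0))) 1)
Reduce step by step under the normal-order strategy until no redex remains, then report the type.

normal-order reduction sequence:
  vnil (Vec (Eq Nat (succ ((\(μ : Nat). μ) 1)) (succ ((\(z : Nat). \(ξ : Nat). elimNat (\(y : Nat). Nat) z (\(κ : Nat). \(j : Nat). succ j) ((\(w : Nat). w) ξ)) 1 0))) 1)
  ~> vnil (Vec (Eq Nat 2 (succ ((\(μ : Nat). \(z : Nat). elimNat (\(ξ : Nat). Nat) μ (\(y : Nat). \(κ : Nat). succ κ) ((\(j : Nat). j) z)) 1 0))) 1)
  ~> vnil (Vec (Eq Nat 2 (succ ((\(μ : Nat). elimNat (\(z : Nat). Nat) 1 (\(ξ : Nat). \(y : Nat). succ y) ((\(κ : Nat). κ) μ)) 0))) 1)
  ~> vnil (Vec (Eq Nat 2 (succ (elimNat (\(μ : Nat). Nat) 1 (\(z : Nat). \(ξ : Nat). succ ξ) ((\(y : Nat). y) 0)))) 1)
  ~> vnil (Vec (Eq Nat 2 (succ (elimNat (\(μ : Nat). Nat) 1 (\(z : Nat). \(ξ : Nat). succ ξ) 0))) 1)
  ~> vnil (Vec (Eq Nat 2 2) 1)
type:
  Vec (Vec (Eq Nat 2 2) 1) 0


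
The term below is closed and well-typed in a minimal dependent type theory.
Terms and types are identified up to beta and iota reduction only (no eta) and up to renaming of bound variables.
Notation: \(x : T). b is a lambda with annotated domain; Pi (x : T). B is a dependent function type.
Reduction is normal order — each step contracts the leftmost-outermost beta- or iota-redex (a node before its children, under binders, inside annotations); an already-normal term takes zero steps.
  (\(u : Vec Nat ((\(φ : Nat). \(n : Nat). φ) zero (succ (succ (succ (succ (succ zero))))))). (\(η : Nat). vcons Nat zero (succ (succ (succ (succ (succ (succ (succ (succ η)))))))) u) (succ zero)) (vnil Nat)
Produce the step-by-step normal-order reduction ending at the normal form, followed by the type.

normal-order reduction sequence:
  (\(u : Vec Nat ((\(φ : Nat). \(n : Nat). φ) zero (succ (succ (succ (succ (succ zero))))))). (\(η : Nat). vcons Nat zero (succ (succ (succ (succ (succ (succ (succ (succ η)))))))) u) (succ zero)) (vnil Nat)
  ~> (\(u : Nat). vcons Nat zero (succ (succ (succ (succ (succ (succ (succ (succ u)))))))) (vnil Nat)) (succ zero)
  ~> vcons Nat zero (succ (succ (succ (succ (succ (succ (succ (succ (succ zero))))))))) (vnil Nat)
type:
  Vec Nat (succ zero)


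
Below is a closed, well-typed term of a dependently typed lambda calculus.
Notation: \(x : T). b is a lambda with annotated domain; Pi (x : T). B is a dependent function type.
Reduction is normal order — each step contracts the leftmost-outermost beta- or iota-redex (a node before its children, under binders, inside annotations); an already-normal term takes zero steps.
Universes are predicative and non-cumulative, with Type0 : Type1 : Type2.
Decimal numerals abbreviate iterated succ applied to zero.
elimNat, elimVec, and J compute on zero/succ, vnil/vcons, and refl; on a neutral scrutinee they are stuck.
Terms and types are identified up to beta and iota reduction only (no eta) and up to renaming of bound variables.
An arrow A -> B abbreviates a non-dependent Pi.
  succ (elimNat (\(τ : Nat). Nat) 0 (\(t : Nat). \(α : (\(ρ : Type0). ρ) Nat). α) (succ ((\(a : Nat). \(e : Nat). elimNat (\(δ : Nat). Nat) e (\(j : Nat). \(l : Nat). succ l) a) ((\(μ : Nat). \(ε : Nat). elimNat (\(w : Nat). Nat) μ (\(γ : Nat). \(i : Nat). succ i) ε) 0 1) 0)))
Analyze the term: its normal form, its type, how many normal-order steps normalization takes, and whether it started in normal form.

resulting normal form:
  1
inferred type:
  Nat
reduction steps (normal order): 20
already normal: no
first redex: an elimNat iota-redex
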